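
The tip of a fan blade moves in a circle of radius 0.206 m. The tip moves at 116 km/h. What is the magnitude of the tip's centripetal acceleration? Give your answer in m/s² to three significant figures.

5040 m/s²

v = 116 km/h = 116/3.6 = 32.22 m/s.
a_c = v²/r = (32.22)²/0.206 = 1038/0.206 = 5040 m/s².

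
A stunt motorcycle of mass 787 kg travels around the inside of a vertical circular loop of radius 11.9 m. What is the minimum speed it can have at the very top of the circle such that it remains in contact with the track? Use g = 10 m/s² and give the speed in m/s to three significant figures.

10.9 m/s

At the top, both weight mg and N point toward the centre: N + mg = mv²/r.
At minimum speed N → 0, so mg = mv_min²/r ⇒ v_min = √(g r) = √(10.0 × 11.9) = 10.91 m/s.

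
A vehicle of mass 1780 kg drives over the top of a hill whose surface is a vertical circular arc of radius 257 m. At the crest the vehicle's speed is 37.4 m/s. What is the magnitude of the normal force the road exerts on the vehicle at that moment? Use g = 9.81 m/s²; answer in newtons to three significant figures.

7770 N

At the crest the centripetal acceleration points downward (toward the centre of the arc), so mg − N = mv²/r.
N = m(g − v²/r) = 1780 × (9.81 − (37.4)²/257) = 1780 × (9.81 − 5.443) = 1780 × 4.367 = 7774 N.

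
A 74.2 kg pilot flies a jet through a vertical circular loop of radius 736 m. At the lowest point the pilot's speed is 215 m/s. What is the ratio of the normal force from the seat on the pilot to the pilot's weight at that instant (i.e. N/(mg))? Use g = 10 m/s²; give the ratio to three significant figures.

At the bottom, N − mg = mv²/r, so N = m(v²/r + g) and N/(mg) = v²/(rg) + 1 = (215)²/(736 × 10.0) + 1 = 6.281 + 1 = 7.281.

7.28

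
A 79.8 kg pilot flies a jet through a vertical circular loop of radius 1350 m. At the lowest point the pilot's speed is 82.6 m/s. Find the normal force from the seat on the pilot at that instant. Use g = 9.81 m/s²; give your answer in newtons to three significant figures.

1190 N

At the lowest point, N points up (toward the centre) and the weight mg points down (away from the centre), so the net inward force is N − mg = mv²/r.
N = m(v²/r + g) = 79.8 × ((82.6)²/1350 + 9.81) = 79.8 × (5.054 + 9.81) = 79.8 × 14.86 = 1186 N.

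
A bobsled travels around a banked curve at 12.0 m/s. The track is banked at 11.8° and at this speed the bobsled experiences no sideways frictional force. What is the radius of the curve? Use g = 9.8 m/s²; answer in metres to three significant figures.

Frictionless banking: tanθ = v²/(rg), so r = v²/(g tanθ).
r = (12.0)²/(9.8 × tan 11.8°) = 144.0/(9.8 × 0.2089) = 144.0/2.047 = 70.34 m.

70.3 m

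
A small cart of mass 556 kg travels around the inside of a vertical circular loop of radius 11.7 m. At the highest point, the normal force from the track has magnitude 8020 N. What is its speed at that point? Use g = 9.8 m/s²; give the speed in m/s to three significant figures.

At the top, N + mg = mv²/r, so v = √(r(N/m + g)) = √(11.7 × (8020/556 + 9.8)) = √(11.7 × 24.22) = √283.4 = 16.84 m/s.

16.8 m/s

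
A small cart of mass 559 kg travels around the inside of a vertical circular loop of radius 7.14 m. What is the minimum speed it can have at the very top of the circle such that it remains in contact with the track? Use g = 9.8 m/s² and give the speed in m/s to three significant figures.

At the highest point the centre is directly below, so both the weight and N act inward: N + mg = mv²/r.
At minimum speed N → 0, so mg = mv_min²/r ⇒ v_min = √(g r) = √(9.8 × 7.14) = 8.365 m/s.

8.36 m/s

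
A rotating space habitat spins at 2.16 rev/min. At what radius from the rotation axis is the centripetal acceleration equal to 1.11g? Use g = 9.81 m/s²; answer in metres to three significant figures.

213 m

ω = 2.16 rev/min × 2π/60 = 0.2262 rad/s.
a_c = ω²r = 1.11g ⇒ r = 1.11 × 9.81 / (0.2262)² = 10.89/0.05116 = 212.8 m.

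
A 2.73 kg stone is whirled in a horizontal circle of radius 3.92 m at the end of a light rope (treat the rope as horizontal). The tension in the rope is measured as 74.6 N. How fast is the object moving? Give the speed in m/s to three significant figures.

10.3 m/s

T = m v²/r ⇒ v = √(T r / m) = √(74.6 × 3.92 / 2.73) = √107.1 = 10.35 m/s.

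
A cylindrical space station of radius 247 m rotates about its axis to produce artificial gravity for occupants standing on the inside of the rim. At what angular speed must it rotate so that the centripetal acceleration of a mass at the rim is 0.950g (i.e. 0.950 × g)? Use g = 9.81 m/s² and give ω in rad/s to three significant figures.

Centripetal acceleration a_c = ω²r. Setting ω²r = 0.950g:
ω = √(0.950g / r) = √(0.950 × 9.81 / 247) = √0.03773 = 0.1942 rad/s.

0.194 rad/s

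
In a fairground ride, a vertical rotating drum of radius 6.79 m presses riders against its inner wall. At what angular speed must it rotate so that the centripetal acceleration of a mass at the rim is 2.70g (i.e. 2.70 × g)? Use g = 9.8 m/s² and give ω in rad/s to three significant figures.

Centripetal acceleration a_c = ω²r. Setting ω²r = 2.70g:
ω = √(2.70g / r) = √(2.70 × 9.8 / 6.79) = √3.897 = 1.974 rad/s.

1.97 rad/s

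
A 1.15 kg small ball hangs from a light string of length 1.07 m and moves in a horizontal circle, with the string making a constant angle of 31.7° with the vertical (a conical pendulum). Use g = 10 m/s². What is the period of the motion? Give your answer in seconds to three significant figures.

r = L sinθ = 0.5623 m. From T sinθ = mω²r and T cosθ = mg: tanθ = ω²r/g, so ω² = g tanθ / r = g/(L cosθ).
ω = √(g/(L cosθ)) = √(10.0/(1.07 × 0.8508)) = √10.98 = 3.314 rad/s.
Period = 2π/ω = 1.896 s.

1.90 s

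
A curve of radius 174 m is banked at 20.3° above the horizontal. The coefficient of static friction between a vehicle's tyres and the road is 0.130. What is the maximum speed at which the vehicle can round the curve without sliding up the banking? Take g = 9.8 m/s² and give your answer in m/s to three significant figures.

At the maximum speed, friction acts down the slope at its limiting value f = μN. Radially (horizontal, toward centre): N sinθ + μN cosθ = mv²/r. Vertically: N cosθ − μN sinθ = mg.
Dividing: v² = r g (sinθ + μcosθ)/(cosθ − μsinθ).
sinθ + μcosθ = 0.3469 + 0.130×0.9379 = 0.4689; cosθ − μsinθ = 0.9379 − 0.130×0.3469 = 0.8928.
v² = 174 × 9.8 × 0.4689/0.8928 = 895.5 m²/s², so v = 29.93 m/s.

29.9 m/s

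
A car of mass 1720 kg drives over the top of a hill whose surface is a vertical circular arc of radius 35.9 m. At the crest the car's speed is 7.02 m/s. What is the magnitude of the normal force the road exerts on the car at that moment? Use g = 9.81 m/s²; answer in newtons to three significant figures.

At the crest the centripetal acceleration points downward (toward the centre of the arc), so mg − N = mv²/r.
N = m(g − v²/r) = 1720 × (9.81 − (7.02)²/35.9) = 1720 × (9.81 − 1.373) = 1720 × 8.437 = 14510 N.

14500 N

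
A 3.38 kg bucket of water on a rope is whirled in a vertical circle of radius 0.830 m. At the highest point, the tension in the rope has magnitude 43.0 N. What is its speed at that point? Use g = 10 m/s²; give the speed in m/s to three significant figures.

At the top, T + mg = mv²/r, so v = √(r(T/m + g)) = √(0.830 × (43.0/3.38 + 10.0)) = √(0.830 × 22.72) = √18.86 = 4.343 m/s.

4.34 m/s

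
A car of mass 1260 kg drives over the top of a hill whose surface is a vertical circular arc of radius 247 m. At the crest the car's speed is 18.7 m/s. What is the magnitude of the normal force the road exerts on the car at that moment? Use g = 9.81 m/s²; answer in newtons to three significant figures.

At the crest the centripetal acceleration points downward (toward the centre of the arc), so mg − N = mv²/r.
N = m(g − v²/r) = 1260 × (9.81 − (18.7)²/247) = 1260 × (9.81 − 1.416) = 1260 × 8.394 = 10580 N.

10600 N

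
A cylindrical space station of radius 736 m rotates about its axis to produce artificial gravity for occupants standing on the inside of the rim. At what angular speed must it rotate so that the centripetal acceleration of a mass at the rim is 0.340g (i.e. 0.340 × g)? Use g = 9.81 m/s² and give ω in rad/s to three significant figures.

Centripetal acceleration a_c = ω²r. Setting ω²r = 0.340g:
ω = √(0.340g / r) = √(0.340 × 9.81 / 736) = √0.004532 = 0.06732 rad/s.

0.0673 rad/s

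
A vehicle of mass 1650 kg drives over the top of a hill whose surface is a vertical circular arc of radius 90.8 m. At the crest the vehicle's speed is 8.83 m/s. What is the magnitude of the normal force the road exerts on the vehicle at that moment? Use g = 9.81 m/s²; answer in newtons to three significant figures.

At the crest the centripetal acceleration points downward (toward the centre of the arc), so mg − N = mv²/r.
N = m(g − v²/r) = 1650 × (9.81 − (8.83)²/90.8) = 1650 × (9.81 − 0.8587) = 1650 × 8.951 = 14770 N.

14800 N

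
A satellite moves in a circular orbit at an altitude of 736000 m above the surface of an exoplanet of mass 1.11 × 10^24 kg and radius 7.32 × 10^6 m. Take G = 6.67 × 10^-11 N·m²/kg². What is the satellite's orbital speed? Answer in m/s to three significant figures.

Orbital radius r = R + h = 7.32 × 10^6 + 736000 = 8.056 × 10^6 m.
Gravity supplies the centripetal force: G M m / r² = m v² / r, so v = √(GM/r).
v = √(6.67 × 10^-11 × 1.11 × 10^24 / 8.056 × 10^6) = √(9.190 × 10^6) = 3032 m/s.

3030 m/s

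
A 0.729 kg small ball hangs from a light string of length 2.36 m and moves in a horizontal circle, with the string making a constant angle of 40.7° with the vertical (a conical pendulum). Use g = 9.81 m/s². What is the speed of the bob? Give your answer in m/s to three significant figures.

The radius of the circle is r = L sinθ = 2.36 × sin 40.7° = 1.539 m.
Horizontally T sinθ = mv²/r and vertically T cosθ = mg, so tanθ = v²/(rg).
v = √(r g tanθ) = √(1.539 × 9.81 × 0.8601) = √12.99 = 3.604 m/s.

3.60 m/s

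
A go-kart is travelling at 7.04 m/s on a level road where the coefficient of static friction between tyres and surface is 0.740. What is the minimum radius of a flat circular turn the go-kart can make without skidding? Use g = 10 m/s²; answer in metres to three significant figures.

At the limit, μ_s m g = m v²/r, so r_min = v²/(μ_s g) = (7.04)²/(0.740 × 10.0) = 49.56/7.400 = 6.698 m.

6.70 m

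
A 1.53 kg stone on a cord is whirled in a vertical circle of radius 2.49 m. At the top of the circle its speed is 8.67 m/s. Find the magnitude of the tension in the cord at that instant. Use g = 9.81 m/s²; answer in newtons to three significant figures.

31.2 N

At the top, both T and the weight mg point inward (toward the centre), so T + mg = mv²/r.
T = m(v²/r − g) = 1.53 × ((8.67)²/2.49 − 9.81) = 1.53 × (30.19 − 9.81) = 1.53 × 20.38 = 31.18 N.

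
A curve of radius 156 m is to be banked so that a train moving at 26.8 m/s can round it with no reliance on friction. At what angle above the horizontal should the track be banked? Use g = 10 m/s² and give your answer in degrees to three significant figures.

24.7°

With no friction, the horizontal component of the normal force provides the centripetal force: N sinθ = mv²/r, while N cosθ = mg vertically.
Dividing: tanθ = v²/(r g) = (26.8)²/(156 × 10.0) = 718.2/1560 = 0.4604.
θ = arctan(0.4604) = 24.72°.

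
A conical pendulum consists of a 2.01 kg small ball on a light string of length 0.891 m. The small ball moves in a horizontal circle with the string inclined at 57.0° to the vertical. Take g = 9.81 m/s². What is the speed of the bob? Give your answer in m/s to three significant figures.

3.36 m/s

The radius of the circle is r = L sinθ = 0.891 × sin 57.0° = 0.7473 m.
Horizontally T sinθ = mv²/r and vertically T cosθ = mg, so tanθ = v²/(rg).
v = √(r g tanθ) = √(0.7473 × 9.81 × 1.540) = √11.29 = 3.360 m/s.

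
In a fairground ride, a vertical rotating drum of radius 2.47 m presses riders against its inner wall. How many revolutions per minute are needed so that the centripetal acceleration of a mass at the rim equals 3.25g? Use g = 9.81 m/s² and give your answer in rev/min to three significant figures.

34.3 rev/min

Require ω²r = 3.25g, so ω = √(3.25 × 9.81/2.47) = 3.593 rad/s.
In rev/min: ω × 60/(2π) = 3.593 × 60/(2π) = 34.31 rev/min.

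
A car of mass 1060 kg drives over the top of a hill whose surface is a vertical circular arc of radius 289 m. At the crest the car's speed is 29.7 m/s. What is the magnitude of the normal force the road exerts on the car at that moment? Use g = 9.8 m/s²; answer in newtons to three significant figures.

At the crest the centripetal acceleration points downward (toward the centre of the arc), so mg − N = mv²/r.
N = m(g − v²/r) = 1060 × (9.8 − (29.7)²/289) = 1060 × (9.8 − 3.052) = 1060 × 6.748 = 7153 N.

7150 N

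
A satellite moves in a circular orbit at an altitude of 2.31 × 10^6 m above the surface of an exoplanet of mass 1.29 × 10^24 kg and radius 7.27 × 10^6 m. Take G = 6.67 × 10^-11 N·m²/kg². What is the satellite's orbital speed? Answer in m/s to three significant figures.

3000 m/s

Orbital radius r = R + h = 7.27 × 10^6 + 2.31 × 10^6 = 9.580 × 10^6 m.
Gravity supplies the centripetal force: G M m / r² = m v² / r, so v = √(GM/r).
v = √(6.67 × 10^-11 × 1.29 × 10^24 / 9.580 × 10^6) = √(8.982 × 10^6) = 2997 m/s.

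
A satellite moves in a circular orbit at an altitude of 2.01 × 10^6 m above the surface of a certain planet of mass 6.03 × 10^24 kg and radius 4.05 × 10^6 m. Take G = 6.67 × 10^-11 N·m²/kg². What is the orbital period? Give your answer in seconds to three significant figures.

r = R + h = 4.05 × 10^6 + 2.01 × 10^6 = 6.060 × 10^6 m. Gravity provides the centripetal force: G M m / r² = m v² / r ⇒ v = √(GM/r) = 8147 m/s.
T = 2πr/v = 2π × 6.060 × 10^6 / 8147 = 4674 s.

4670 s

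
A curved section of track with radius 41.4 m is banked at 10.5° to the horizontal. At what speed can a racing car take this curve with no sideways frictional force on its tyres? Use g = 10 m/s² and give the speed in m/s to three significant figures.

8.76 m/s

On a frictionless banked curve, N sinθ = mv²/r and N cosθ = mg, so tanθ = v²/(rg).
v = √(r g tanθ) = √(41.4 × 10.0 × tan 10.5°) = √(41.4 × 10.0 × 0.1853) = √76.73 = 8.760 m/s.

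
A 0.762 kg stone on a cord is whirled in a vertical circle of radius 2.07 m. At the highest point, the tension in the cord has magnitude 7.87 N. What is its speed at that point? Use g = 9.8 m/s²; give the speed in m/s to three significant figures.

At the top, T + mg = mv²/r, so v = √(r(T/m + g)) = √(2.07 × (7.87/0.762 + 9.8)) = √(2.07 × 20.13) = √41.67 = 6.455 m/s.

6.45 m/s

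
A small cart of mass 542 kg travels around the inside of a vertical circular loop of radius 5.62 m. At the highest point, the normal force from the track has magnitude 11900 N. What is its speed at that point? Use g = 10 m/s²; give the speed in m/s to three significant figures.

At the top, N + mg = mv²/r, so v = √(r(N/m + g)) = √(5.62 × (11900/542 + 10.0)) = √(5.62 × 31.96) = √179.6 = 13.40 m/s.

13.4 m/s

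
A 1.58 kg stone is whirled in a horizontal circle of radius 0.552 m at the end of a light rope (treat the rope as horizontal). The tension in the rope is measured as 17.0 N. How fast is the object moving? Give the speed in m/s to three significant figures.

T = m v²/r ⇒ v = √(T r / m) = √(17.0 × 0.552 / 1.58) = √5.939 = 2.437 m/s.

2.44 m/s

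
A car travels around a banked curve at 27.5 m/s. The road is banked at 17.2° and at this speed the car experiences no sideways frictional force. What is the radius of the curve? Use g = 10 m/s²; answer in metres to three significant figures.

244 m

Frictionless banking: tanθ = v²/(rg), so r = v²/(g tanθ).
r = (27.5)²/(10.0 × tan 17.2°) = 756.2/(10.0 × 0.3096) = 756.2/3.096 = 244.3 m.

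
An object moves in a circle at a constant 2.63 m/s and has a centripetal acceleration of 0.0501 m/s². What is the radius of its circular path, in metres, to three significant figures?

138 m

a_c = v²/r ⇒ r = v²/a_c = (2.63)²/0.0501 = 6.917/0.0501 = 138.1 m.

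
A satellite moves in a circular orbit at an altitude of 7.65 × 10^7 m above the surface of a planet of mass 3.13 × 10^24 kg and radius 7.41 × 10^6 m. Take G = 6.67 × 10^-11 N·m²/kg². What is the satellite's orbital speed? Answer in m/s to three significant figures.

Orbital radius r = R + h = 7.41 × 10^6 + 7.65 × 10^7 = 8.391 × 10^7 m.
Gravity supplies the centripetal force: G M m / r² = m v² / r, so v = √(GM/r).
v = √(6.67 × 10^-11 × 3.13 × 10^24 / 8.391 × 10^7) = √(2.488 × 10^6) = 1577 m/s.

1580 m/s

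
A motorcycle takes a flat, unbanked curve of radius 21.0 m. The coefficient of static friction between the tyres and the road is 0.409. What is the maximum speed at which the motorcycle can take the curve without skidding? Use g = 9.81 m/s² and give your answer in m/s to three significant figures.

9.18 m/s

Friction provides the centripetal force on a flat curve. At maximum speed it is at its limiting value: μ_s m g = m v²/r.
Mass cancels: v_max = √(μ_s g r) = √(0.409 × 9.81 × 21.0) = √84.26 = 9.179 m/s.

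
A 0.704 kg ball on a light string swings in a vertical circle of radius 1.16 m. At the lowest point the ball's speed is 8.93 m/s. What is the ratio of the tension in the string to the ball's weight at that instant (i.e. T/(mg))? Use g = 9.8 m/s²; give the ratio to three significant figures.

8.01

At the bottom, T − mg = mv²/r, so T = m(v²/r + g) and T/(mg) = v²/(rg) + 1 = (8.93)²/(1.16 × 9.8) + 1 = 7.015 + 1 = 8.015.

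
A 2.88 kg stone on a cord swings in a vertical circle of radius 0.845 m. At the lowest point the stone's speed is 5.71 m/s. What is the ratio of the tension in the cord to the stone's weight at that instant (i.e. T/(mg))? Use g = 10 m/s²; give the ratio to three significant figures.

At the bottom, T − mg = mv²/r, so T = m(v²/r + g) and T/(mg) = v²/(rg) + 1 = (5.71)²/(0.845 × 10.0) + 1 = 3.858 + 1 = 4.858.

4.86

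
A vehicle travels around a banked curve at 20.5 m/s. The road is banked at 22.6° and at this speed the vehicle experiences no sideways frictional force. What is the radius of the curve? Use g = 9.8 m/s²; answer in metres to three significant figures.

103 m

Frictionless banking: tanθ = v²/(rg), so r = v²/(g tanθ).
r = (20.5)²/(9.8 × tan 22.6°) = 420.2/(9.8 × 0.4163) = 420.2/4.079 = 103.0 m.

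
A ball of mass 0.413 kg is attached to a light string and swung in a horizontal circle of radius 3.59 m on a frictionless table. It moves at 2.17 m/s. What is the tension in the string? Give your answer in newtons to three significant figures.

0.542 N

The tension is the only horizontal force, so it supplies the full centripetal force: T = m v²/r = 0.413 × (2.170)²/3.59 = 0.413 × 4.709/3.59 = 0.5417 N.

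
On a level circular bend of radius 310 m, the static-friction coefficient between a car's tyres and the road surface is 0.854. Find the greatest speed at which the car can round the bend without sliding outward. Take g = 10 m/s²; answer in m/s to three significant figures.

The only inward force on a level bend is static friction, so at the limit f_s = μ_s N = μ_s m g = m v²/r.
Mass cancels: v_max = √(μ_s g r) = √(0.854 × 10.0 × 310) = √2647 = 51.45 m/s.

51.5 m/s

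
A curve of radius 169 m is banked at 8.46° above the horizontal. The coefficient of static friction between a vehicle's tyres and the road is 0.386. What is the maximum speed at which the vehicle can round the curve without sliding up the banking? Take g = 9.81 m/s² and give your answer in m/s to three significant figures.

At the maximum speed, friction acts down the slope at its limiting value f = μN. Radially (horizontal, toward centre): N sinθ + μN cosθ = mv²/r. Vertically: N cosθ − μN sinθ = mg.
Dividing: v² = r g (sinθ + μcosθ)/(cosθ − μsinθ).
sinθ + μcosθ = 0.1471 + 0.386×0.9891 = 0.5289; cosθ − μsinθ = 0.9891 − 0.386×0.1471 = 0.9323.
v² = 169 × 9.81 × 0.5289/0.9323 = 940.5 m²/s², so v = 30.67 m/s.

30.7 m/s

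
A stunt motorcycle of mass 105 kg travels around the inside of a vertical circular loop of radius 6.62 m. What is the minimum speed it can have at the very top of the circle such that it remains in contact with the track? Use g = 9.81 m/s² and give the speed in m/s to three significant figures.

8.06 m/s

At the highest point the centre is directly below, so both the weight and N act inward: N + mg = mv²/r.
At minimum speed N → 0, so mg = mv_min²/r ⇒ v_min = √(g r) = √(9.81 × 6.62) = 8.059 m/s.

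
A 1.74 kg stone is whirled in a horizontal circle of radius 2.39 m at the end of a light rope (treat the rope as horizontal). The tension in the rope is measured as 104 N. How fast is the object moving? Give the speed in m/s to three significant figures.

12.0 m/s

T = m v²/r ⇒ v = √(T r / m) = √(104 × 2.39 / 1.74) = √142.9 = 11.95 m/s.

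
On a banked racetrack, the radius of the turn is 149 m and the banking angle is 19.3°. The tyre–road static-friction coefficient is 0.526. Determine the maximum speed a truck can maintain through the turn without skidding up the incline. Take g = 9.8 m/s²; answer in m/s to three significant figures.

39.6 m/s

At the maximum speed, friction acts down the slope at its limiting value f = μN. Radially (horizontal, toward centre): N sinθ + μN cosθ = mv²/r. Vertically: N cosθ − μN sinθ = mg.
Dividing: v² = r g (sinθ + μcosθ)/(cosθ − μsinθ).
sinθ + μcosθ = 0.3305 + 0.526×0.9438 = 0.8270; cosθ − μsinθ = 0.9438 − 0.526×0.3305 = 0.7700.
v² = 149 × 9.8 × 0.8270/0.7700 = 1568 m²/s², so v = 39.60 m/s.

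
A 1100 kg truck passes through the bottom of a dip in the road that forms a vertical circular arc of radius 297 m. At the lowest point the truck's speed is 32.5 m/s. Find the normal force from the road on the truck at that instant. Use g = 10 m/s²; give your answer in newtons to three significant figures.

At the lowest point, N points up (toward the centre) and the weight mg points down (away from the centre), so the net inward force is N − mg = mv²/r.
N = m(v²/r + g) = 1100 × ((32.5)²/297 + 10.0) = 1100 × (3.556 + 10.0) = 1100 × 13.56 = 14910 N.

14900 N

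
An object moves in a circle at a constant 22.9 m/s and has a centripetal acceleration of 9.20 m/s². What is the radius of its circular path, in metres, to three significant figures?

a_c = v²/r ⇒ r = v²/a_c = (22.9)²/9.20 = 524.4/9.20 = 57.00 m.

57.0 m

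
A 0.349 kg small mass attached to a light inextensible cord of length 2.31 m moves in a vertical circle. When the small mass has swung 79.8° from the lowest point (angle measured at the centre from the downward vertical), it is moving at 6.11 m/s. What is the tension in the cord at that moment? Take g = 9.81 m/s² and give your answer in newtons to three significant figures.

6.25 N

Take the radial direction toward the centre of the circle as positive. The component of the weight along the string toward the centre is −mg cos φ (φ measured from the bottom), so Newton's second law along the string gives T − mg cos φ = m v²/r.
cos 79.8° = 0.1771, so T = m(v²/r + g cos φ) = 0.349 × ((6.11)²/2.31 + 9.81 × 0.1771) = 0.349 × (16.16 + (1.737)) = 0.349 × 17.90 = 6.247 N.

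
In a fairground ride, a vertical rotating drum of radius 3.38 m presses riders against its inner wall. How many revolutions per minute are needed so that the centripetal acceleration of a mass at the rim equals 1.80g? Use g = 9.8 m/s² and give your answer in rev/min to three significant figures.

21.8 rev/min

Require ω²r = 1.80g, so ω = √(1.80 × 9.8/3.38) = 2.284 rad/s.
In rev/min: ω × 60/(2π) = 2.284 × 60/(2π) = 21.82 rev/min.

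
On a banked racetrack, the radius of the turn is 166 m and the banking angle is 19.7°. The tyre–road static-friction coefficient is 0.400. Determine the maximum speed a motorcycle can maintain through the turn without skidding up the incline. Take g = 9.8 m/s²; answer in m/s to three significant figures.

37.9 m/s

At the maximum speed, friction acts down the slope at its limiting value f = μN. Radially (horizontal, toward centre): N sinθ + μN cosθ = mv²/r. Vertically: N cosθ − μN sinθ = mg.
Dividing: v² = r g (sinθ + μcosθ)/(cosθ − μsinθ).
sinθ + μcosθ = 0.3371 + 0.400×0.9415 = 0.7137; cosθ − μsinθ = 0.9415 − 0.400×0.3371 = 0.8066.
v² = 166 × 9.8 × 0.7137/0.8066 = 1439 m²/s², so v = 37.94 m/s.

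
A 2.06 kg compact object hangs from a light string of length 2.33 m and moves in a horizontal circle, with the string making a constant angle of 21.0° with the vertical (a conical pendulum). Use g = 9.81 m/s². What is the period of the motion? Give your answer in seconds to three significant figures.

2.96 s

r = L sinθ = 0.8350 m. From T sinθ = mω²r and T cosθ = mg: tanθ = ω²r/g, so ω² = g tanθ / r = g/(L cosθ).
ω = √(g/(L cosθ)) = √(9.81/(2.33 × 0.9336)) = √4.510 = 2.124 rad/s.
Period = 2π/ω = 2.959 s.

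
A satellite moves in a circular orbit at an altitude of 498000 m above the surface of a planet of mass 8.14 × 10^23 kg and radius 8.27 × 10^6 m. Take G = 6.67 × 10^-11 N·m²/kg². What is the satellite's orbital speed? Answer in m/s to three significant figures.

2490 m/s

Orbital radius r = R + h = 8.27 × 10^6 + 498000 = 8.768 × 10^6 m.
Gravity supplies the centripetal force: G M m / r² = m v² / r, so v = √(GM/r).
v = √(6.67 × 10^-11 × 8.14 × 10^23 / 8.768 × 10^6) = √(6.192 × 10^6) = 2488 m/s.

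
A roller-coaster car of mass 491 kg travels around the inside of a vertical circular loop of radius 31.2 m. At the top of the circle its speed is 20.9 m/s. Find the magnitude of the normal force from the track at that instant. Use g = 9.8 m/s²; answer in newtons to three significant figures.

2060 N

At the top, both N and the weight mg point inward (toward the centre), so N + mg = mv²/r.
N = m(v²/r − g) = 491 × ((20.9)²/31.2 − 9.8) = 491 × (14.00 − 9.8) = 491 × 4.200 = 2062 N.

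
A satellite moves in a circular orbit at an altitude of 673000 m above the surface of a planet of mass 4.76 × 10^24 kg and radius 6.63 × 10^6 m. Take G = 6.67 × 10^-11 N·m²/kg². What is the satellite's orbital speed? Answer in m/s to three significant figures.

6590 m/s

Orbital radius r = R + h = 6.63 × 10^6 + 673000 = 7.303 × 10^6 m.
Gravity supplies the centripetal force: G M m / r² = m v² / r, so v = √(GM/r).
v = √(6.67 × 10^-11 × 4.76 × 10^24 / 7.303 × 10^6) = √(4.347 × 10^7) = 6593 m/s.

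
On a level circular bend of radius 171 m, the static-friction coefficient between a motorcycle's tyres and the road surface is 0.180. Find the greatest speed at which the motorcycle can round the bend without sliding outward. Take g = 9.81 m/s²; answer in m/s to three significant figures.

On a flat curve, static friction is the only horizontal force, so it must supply the full centripetal force: μ_s m g = m v²/r.
Mass cancels: v_max = √(μ_s g r) = √(0.180 × 9.81 × 171) = √302.0 = 17.38 m/s.

17.4 m/s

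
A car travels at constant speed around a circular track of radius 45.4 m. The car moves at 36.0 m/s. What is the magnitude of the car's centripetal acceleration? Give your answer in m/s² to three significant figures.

a_c = v²/r = (36.00)²/45.4 = 1296/45.4 = 28.55 m/s².

28.5 m/s²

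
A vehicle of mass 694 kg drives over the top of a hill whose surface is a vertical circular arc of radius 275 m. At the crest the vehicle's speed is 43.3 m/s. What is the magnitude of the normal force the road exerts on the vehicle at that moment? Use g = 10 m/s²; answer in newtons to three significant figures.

2210 N

At the crest the centripetal acceleration points downward (toward the centre of the arc), so mg − N = mv²/r.
N = m(g − v²/r) = 694 × (10.0 − (43.3)²/275) = 694 × (10.0 − 6.818) = 694 × 3.182 = 2208 N.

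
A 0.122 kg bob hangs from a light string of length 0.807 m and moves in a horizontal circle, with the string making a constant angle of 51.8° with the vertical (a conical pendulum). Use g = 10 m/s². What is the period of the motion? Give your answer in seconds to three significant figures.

1.40 s

r = L sinθ = 0.6342 m. From T sinθ = mω²r and T cosθ = mg: tanθ = ω²r/g, so ω² = g tanθ / r = g/(L cosθ).
ω = √(g/(L cosθ)) = √(10.0/(0.807 × 0.6184)) = √20.04 = 4.476 rad/s.
Period = 2π/ω = 1.404 s.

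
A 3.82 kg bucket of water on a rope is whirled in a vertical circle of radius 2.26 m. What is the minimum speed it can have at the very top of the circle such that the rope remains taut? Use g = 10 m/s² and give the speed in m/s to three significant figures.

At the top, both weight mg and T point toward the centre: T + mg = mv²/r.
At minimum speed T → 0, so mg = mv_min²/r ⇒ v_min = √(g r) = √(10.0 × 2.26) = 4.754 m/s.

4.75 m/s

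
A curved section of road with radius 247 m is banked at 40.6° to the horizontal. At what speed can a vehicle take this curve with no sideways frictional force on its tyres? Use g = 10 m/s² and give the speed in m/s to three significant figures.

On a frictionless banked curve, N sinθ = mv²/r and N cosθ = mg, so tanθ = v²/(rg).
v = √(r g tanθ) = √(247 × 10.0 × tan 40.6°) = √(247 × 10.0 × 0.8571) = √2117 = 46.01 m/s.

46.0 m/s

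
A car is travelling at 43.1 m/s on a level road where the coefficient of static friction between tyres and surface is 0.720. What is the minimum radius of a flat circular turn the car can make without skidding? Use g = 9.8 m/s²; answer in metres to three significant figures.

263 m

At the limit, μ_s m g = m v²/r, so r_min = v²/(μ_s g) = (43.1)²/(0.720 × 9.8) = 1858/7.056 = 263.3 m.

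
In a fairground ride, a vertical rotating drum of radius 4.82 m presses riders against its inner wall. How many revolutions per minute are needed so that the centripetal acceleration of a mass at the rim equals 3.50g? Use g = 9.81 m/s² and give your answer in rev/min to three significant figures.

25.5 rev/min

Require ω²r = 3.50g, so ω = √(3.50 × 9.81/4.82) = 2.669 rad/s.
In rev/min: ω × 60/(2π) = 2.669 × 60/(2π) = 25.49 rev/min.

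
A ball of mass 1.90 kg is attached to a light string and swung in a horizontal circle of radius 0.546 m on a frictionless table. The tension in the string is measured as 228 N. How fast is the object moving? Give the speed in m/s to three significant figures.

8.09 m/s

T = m v²/r ⇒ v = √(T r / m) = √(228 × 0.546 / 1.90) = √65.52 = 8.094 m/s.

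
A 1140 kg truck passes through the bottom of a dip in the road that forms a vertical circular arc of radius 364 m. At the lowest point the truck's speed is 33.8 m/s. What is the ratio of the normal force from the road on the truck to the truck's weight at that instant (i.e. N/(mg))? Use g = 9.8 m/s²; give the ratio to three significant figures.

At the bottom, N − mg = mv²/r, so N = m(v²/r + g) and N/(mg) = v²/(rg) + 1 = (33.8)²/(364 × 9.8) + 1 = 0.3203 + 1 = 1.320.

1.32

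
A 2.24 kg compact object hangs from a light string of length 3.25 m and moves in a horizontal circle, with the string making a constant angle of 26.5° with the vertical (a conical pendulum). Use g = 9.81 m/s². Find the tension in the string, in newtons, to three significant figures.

24.6 N

Vertically the bob has no acceleration, so T cosθ = mg.
T = mg/cosθ = 2.24 × 9.81 / cos 26.5° = 21.97/0.8949 = 24.55 N.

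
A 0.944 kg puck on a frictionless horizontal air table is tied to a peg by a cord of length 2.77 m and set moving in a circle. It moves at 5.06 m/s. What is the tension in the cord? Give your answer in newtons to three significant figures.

The tension is the only horizontal force, so it supplies the full centripetal force: T = m v²/r = 0.944 × (5.060)²/2.77 = 0.944 × 25.60/2.77 = 8.726 N.

8.73 N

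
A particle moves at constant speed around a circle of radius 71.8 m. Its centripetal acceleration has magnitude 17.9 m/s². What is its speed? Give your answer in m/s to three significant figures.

35.8 m/s

a_c = v²/r ⇒ v = √(a_c · r) = √(17.9 × 71.8) = √1285 = 35.85 m/s.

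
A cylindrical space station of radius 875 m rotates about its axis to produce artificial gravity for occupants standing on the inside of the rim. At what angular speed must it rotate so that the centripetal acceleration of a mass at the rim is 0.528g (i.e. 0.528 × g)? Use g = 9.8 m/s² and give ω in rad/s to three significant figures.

0.0769 rad/s

Centripetal acceleration a_c = ω²r. Setting ω²r = 0.528g:
ω = √(0.528g / r) = √(0.528 × 9.8 / 875) = √0.005914 = 0.07690 rad/s.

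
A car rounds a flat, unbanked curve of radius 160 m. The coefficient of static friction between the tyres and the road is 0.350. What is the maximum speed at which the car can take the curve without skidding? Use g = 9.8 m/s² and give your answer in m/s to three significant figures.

The only inward force on a level bend is static friction, so at the limit f_s = μ_s N = μ_s m g = m v²/r.
Mass cancels: v_max = √(μ_s g r) = √(0.350 × 9.8 × 160) = √548.8 = 23.43 m/s.

23.4 m/s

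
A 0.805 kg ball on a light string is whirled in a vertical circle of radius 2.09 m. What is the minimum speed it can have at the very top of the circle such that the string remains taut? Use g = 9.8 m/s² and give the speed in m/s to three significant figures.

At the highest point the centre is directly below, so both the weight and T act inward: T + mg = mv²/r.
At minimum speed T → 0, so mg = mv_min²/r ⇒ v_min = √(g r) = √(9.8 × 2.09) = 4.526 m/s.

4.53 m/s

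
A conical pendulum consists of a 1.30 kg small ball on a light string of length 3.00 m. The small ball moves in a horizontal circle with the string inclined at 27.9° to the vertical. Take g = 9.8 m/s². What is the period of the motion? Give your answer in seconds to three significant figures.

r = L sinθ = 1.404 m. From T sinθ = mω²r and T cosθ = mg: tanθ = ω²r/g, so ω² = g tanθ / r = g/(L cosθ).
ω = √(g/(L cosθ)) = √(9.8/(3.00 × 0.8838)) = √3.696 = 1.923 rad/s.
Period = 2π/ω = 3.268 s.

3.27 s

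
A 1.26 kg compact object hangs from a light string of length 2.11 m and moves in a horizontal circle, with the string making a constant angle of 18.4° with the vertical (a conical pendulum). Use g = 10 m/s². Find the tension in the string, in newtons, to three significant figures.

Vertically the bob has no acceleration, so T cosθ = mg.
T = mg/cosθ = 1.26 × 10.0 / cos 18.4° = 12.60/0.9489 = 13.28 N.

13.3 N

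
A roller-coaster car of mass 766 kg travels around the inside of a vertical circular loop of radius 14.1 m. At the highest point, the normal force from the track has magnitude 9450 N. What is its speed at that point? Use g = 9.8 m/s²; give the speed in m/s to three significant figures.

17.7 m/s

At the top, N + mg = mv²/r, so v = √(r(N/m + g)) = √(14.1 × (9450/766 + 9.8)) = √(14.1 × 22.14) = √312.1 = 17.67 m/s.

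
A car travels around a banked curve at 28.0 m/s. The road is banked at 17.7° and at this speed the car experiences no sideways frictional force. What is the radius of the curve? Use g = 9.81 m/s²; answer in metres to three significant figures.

Frictionless banking: tanθ = v²/(rg), so r = v²/(g tanθ).
r = (28.0)²/(9.81 × tan 17.7°) = 784.0/(9.81 × 0.3191) = 784.0/3.131 = 250.4 m.

250 m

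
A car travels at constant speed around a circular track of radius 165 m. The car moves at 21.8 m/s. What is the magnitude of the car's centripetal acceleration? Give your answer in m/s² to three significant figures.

a_c = v²/r = (21.80)²/165 = 475.2/165 = 2.880 m/s².

2.88 m/s²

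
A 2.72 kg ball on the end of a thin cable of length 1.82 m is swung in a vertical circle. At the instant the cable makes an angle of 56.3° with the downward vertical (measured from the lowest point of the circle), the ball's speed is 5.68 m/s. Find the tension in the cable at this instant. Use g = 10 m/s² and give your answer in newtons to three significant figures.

63.3 N

Take the radial direction toward the centre of the circle as positive. The component of the weight along the string toward the centre is −mg cos φ (φ measured from the bottom), so Newton's second law along the string gives T − mg cos φ = m v²/r.
cos 56.3° = 0.5548, so T = m(v²/r + g cos φ) = 2.72 × ((5.68)²/1.82 + 10.0 × 0.5548) = 2.72 × (17.73 + (5.548)) = 2.72 × 23.28 = 63.31 N.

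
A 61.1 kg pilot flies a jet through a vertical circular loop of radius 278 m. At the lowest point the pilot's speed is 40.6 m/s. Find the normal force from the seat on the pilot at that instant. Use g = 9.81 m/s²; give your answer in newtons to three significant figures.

At the lowest point, N points up (toward the centre) and the weight mg points down (away from the centre), so the net inward force is N − mg = mv²/r.
N = m(v²/r + g) = 61.1 × ((40.6)²/278 + 9.81) = 61.1 × (5.929 + 9.81) = 61.1 × 15.74 = 961.7 N.

962 N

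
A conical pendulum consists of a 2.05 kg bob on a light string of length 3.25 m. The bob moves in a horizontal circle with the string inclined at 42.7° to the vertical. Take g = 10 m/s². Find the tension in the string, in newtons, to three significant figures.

27.9 N

Vertically the bob has no acceleration, so T cosθ = mg.
T = mg/cosθ = 2.05 × 10.0 / cos 42.7° = 20.50/0.7349 = 27.89 N.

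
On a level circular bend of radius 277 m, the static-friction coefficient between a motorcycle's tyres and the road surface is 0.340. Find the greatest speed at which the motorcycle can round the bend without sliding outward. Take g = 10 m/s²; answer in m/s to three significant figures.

30.7 m/s

The only inward force on a level bend is static friction, so at the limit f_s = μ_s N = μ_s m g = m v²/r.
Mass cancels: v_max = √(μ_s g r) = √(0.340 × 10.0 × 277) = √941.8 = 30.69 m/s.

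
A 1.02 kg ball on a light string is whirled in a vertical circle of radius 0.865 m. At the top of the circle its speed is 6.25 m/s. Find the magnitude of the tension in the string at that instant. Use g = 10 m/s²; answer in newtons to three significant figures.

35.9 N

At the top, both T and the weight mg point inward (toward the centre), so T + mg = mv²/r.
T = m(v²/r − g) = 1.02 × ((6.25)²/0.865 − 10.0) = 1.02 × (45.16 − 10.0) = 1.02 × 35.16 = 35.86 N.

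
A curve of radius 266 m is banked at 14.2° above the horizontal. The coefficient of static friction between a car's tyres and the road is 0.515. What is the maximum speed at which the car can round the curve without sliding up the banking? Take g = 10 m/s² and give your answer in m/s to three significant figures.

48.5 m/s

At the maximum speed, friction acts down the slope at its limiting value f = μN. Radially (horizontal, toward centre): N sinθ + μN cosθ = mv²/r. Vertically: N cosθ − μN sinθ = mg.
Dividing: v² = r g (sinθ + μcosθ)/(cosθ − μsinθ).
sinθ + μcosθ = 0.2453 + 0.515×0.9694 = 0.7446; cosθ − μsinθ = 0.9694 − 0.515×0.2453 = 0.8431.
v² = 266 × 10.0 × 0.7446/0.8431 = 2349 m²/s², so v = 48.47 m/s.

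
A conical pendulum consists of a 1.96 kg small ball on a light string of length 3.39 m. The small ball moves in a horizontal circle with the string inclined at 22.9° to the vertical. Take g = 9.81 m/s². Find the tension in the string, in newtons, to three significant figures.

Vertically the bob has no acceleration, so T cosθ = mg.
T = mg/cosθ = 1.96 × 9.81 / cos 22.9° = 19.23/0.9212 = 20.87 N.

20.9 N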